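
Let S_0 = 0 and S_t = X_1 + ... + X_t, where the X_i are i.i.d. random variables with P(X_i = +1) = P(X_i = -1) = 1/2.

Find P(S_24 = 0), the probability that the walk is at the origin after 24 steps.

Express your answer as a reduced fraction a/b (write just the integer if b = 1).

To return to 0 after 24 steps: need exactly 12 steps of +1 and 12 of -1.
Favorable paths: C(24,12) = 2704156
Total paths: 2^24 = 16777216
P = 2704156/16777216 = 676039/4194304

Answer: 676039/4194304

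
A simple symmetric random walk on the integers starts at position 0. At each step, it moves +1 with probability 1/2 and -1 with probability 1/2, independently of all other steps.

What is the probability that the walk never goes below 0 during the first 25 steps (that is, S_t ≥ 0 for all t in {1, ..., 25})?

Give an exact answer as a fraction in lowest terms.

Answer: 1300075/8388608

Derivation:
Let f(t,s) = #length-t paths at position s with S_1..S_t all ≥ 0.
f(t,s) = f(t-1,s-1) + f(t-1,s+1) for s ≥ 0; f(t,s) = 0 for s < 0.
t=0: f(0,0)=1
t=1: f(1,1)=1
t=2: f(2,0)=1 f(2,2)=1
t=3: f(3,1)=2 f(3,3)=1
t=4: f(4,0)=2 f(4,2)=3 f(4,4)=1
t=5: f(5,1)=5 f(5,3)=4 f(5,5)=1
t=6: f(6,0)=5 f(6,2)=9 f(6,4)=5 f(6,6)=1
t=7: f(7,1)=14 f(7,3)=14 f(7,5)=6 f(7,7)=1
t=8: f(8,0)=14 f(8,2)=28 f(8,4)=20 f(8,6)=7 f(8,8)=1
t=9: f(9,1)=42 f(9,3)=48 f(9,5)=27 f(9,7)=8 f(9,9)=1
t=10: f(10,0)=42 f(10,2)=90 f(10,4)=75 f(10,6)=35 f(10,8)=9 f(10,10)=1
t=11: f(11,1)=132 f(11,3)=165 f(11,5)=110 f(11,7)=44 f(11,9)=10 f(11,11)=1
t=12: f(12,0)=132 f(12,2)=297 f(12,4)=275 f(12,6)=154 f(12,8)=54 f(12,10)=11 f(12,12)=1
t=13: f(13,1)=429 f(13,3)=572 f(13,5)=429 f(13,7)=208 f(13,9)=65 f(13,11)=12 f(13,13)=1
t=14: f(14,0)=429 f(14,2)=1001 f(14,4)=1001 f(14,6)=637 f(14,8)=273 f(14,10)=77 f(14,12)=13 f(14,14)=1
t=15: f(15,1)=1430 f(15,3)=2002 f(15,5)=1638 f(15,7)=910 f(15,9)=350 f(15,11)=90 f(15,13)=14 f(15,15)=1
t=16: f(16,0)=1430 f(16,2)=3432 f(16,4)=3640 f(16,6)=2548 f(16,8)=1260 f(16,10)=440 f(16,12)=104 f(16,14)=15 f(16,16)=1
t=17: f(17,1)=4862 f(17,3)=7072 f(17,5)=6188 f(17,7)=3808 f(17,9)=1700 f(17,11)=544 f(17,13)=119 f(17,15)=16 f(17,17)=1
t=18: f(18,0)=4862 f(18,2)=11934 f(18,4)=13260 f(18,6)=9996 f(18,8)=5508 f(18,10)=2244 f(18,12)=663 f(18,14)=135 f(18,16)=17 f(18,18)=1
t=19: f(19,1)=16796 f(19,3)=25194 f(19,5)=23256 f(19,7)=15504 f(19,9)=7752 f(19,11)=2907 f(19,13)=798 f(19,15)=152 f(19,17)=18 f(19,19)=1
t=20: f(20,0)=16796 f(20,2)=41990 f(20,4)=48450 f(20,6)=38760 f(20,8)=23256 f(20,10)=10659 f(20,12)=3705 f(20,14)=950 f(20,16)=170 f(20,18)=19 f(20,20)=1
t=21: f(21,1)=58786 f(21,3)=90440 f(21,5)=87210 f(21,7)=62016 f(21,9)=33915 f(21,11)=14364 f(21,13)=4655 f(21,15)=1120 f(21,17)=189 f(21,19)=20 f(21,21)=1
t=22: f(22,0)=58786 f(22,2)=149226 f(22,4)=177650 f(22,6)=149226 f(22,8)=95931 f(22,10)=48279 f(22,12)=19019 f(22,14)=5775 f(22,16)=1309 f(22,18)=209 f(22,20)=21 f(22,22)=1
t=23: f(23,1)=208012 f(23,3)=326876 f(23,5)=326876 f(23,7)=245157 f(23,9)=144210 f(23,11)=67298 f(23,13)=24794 f(23,15)=7084 f(23,17)=1518 f(23,19)=230 f(23,21)=22 f(23,23)=1
t=24: f(24,0)=208012 f(24,2)=534888 f(24,4)=653752 f(24,6)=572033 f(24,8)=389367 f(24,10)=211508 f(24,12)=92092 f(24,14)=31878 f(24,16)=8602 f(24,18)=1748 f(24,20)=252 f(24,22)=23 f(24,24)=1
t=25: f(25,1)=742900 f(25,3)=1188640 f(25,5)=1225785 f(25,7)=961400 f(25,9)=600875 f(25,11)=303600 f(25,13)=123970 f(25,15)=40480 f(25,17)=10350 f(25,19)=2000 f(25,21)=275 f(25,23)=24 f(25,25)=1
Σ_s f(25,s) = 5200300
P = 5200300/33554432 = 1300075/8388608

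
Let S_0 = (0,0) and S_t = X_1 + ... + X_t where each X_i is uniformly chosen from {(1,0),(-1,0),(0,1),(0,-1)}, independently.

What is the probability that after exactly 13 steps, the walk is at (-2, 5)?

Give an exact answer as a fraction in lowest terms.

Answer: 184041/33554432

Derivation:
Let h be the number of horizontal steps (so 13-h are vertical). To end at (-2,5) need (h-2)/2 right-steps and ((13-h)+5)/2 up-steps.
Sum over h with 2 ≤ h ≤ 8, h ≡ 0 (mod 2), 13-h ≡ 1 (mod 2):
h=2: C(13,2)·C(2,0)·C(11,8) = 78·1·165 = 12870
h=4: C(13,4)·C(4,1)·C(9,7) = 715·4·36 = 102960
h=6: C(13,6)·C(6,2)·C(7,6) = 1716·15·7 = 180180
h=8: C(13,8)·C(8,3)·C(5,5) = 1287·56·1 = 72072
Total favorable: 368082
Total paths: 4^13 = 67108864
P = 368082/67108864 = 184041/33554432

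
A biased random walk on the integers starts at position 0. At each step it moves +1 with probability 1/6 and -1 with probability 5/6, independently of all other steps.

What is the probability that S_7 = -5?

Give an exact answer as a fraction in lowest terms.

Answer: 109375/279936

Derivation:
To reach position -5 after 7 steps: need 1 step of +1 and 6 steps of -1.
Number of such sequences: C(7,1) = 7
Each has probability (1/6)^1 · (5/6)^6 = 15625/279936
P = 7 · 15625/279936 = 109375/279936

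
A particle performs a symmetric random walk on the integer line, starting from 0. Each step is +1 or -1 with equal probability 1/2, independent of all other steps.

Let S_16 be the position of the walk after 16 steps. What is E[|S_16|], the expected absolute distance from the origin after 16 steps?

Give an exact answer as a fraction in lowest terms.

S_16 takes values m ≡ 0 (mod 2) with |m| ≤ 16; P(S_16=m) = C(16,(16+m)/2)/2^16.
Total paths: 2^16 = 65536
Distribution: P(S=-16)=1/65536, P(S=-14)=16/65536, P(S=-12)=120/65536, P(S=-10)=560/65536, P(S=-8)=1820/65536, P(S=-6)=4368/65536, P(S=-4)=8008/65536, P(S=-2)=11440/65536, P(S=0)=12870/65536, P(S=2)=11440/65536, P(S=4)=8008/65536, P(S=6)=4368/65536, P(S=8)=1820/65536, P(S=10)=560/65536, P(S=12)=120/65536, P(S=14)=16/65536, P(S=16)=1/65536
E[|S_16|] = Σ_m |m|·P(S_16=m) = 205920/65536 = 6435/2048

Answer: 6435/2048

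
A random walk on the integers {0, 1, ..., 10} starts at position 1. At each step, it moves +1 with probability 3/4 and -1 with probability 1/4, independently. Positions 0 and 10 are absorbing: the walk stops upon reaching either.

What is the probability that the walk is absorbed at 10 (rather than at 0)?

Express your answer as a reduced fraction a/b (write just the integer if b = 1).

Answer: 19683/29524

Derivation:
Biased walk: p = 3/4, q = 1/4, r = q/p = 1/3
Gambler's ruin: P(hit 10 before 0 | start at 1) = (1 - r^a)/(1 - r^N)
r^1 = 1/3; r^10 = 1/59049
P = (1 - 1/3) / (1 - 1/59049) = 2/3 / 59048/59049 = 19683/29524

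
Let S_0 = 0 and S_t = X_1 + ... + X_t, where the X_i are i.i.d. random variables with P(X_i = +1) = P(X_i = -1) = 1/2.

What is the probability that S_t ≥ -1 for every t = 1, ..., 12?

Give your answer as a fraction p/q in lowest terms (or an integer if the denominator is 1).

Answer: 429/1024

Derivation:
Let f(t,s) = #length-t paths at position s with S_1..S_t all ≥ -1.
f(t,s) = f(t-1,s-1) + f(t-1,s+1) for s ≥ -1; f(t,s) = 0 for s < -1.
t=0: f(0,0)=1
t=1: f(1,-1)=1 f(1,1)=1
t=2: f(2,0)=2 f(2,2)=1
t=3: f(3,-1)=2 f(3,1)=3 f(3,3)=1
t=4: f(4,0)=5 f(4,2)=4 f(4,4)=1
t=5: f(5,-1)=5 f(5,1)=9 f(5,3)=5 f(5,5)=1
t=6: f(6,0)=14 f(6,2)=14 f(6,4)=6 f(6,6)=1
t=7: f(7,-1)=14 f(7,1)=28 f(7,3)=20 f(7,5)=7 f(7,7)=1
t=8: f(8,0)=42 f(8,2)=48 f(8,4)=27 f(8,6)=8 f(8,8)=1
t=9: f(9,-1)=42 f(9,1)=90 f(9,3)=75 f(9,5)=35 f(9,7)=9 f(9,9)=1
t=10: f(10,0)=132 f(10,2)=165 f(10,4)=110 f(10,6)=44 f(10,8)=10 f(10,10)=1
t=11: f(11,-1)=132 f(11,1)=297 f(11,3)=275 f(11,5)=154 f(11,7)=54 f(11,9)=11 f(11,11)=1
t=12: f(12,0)=429 f(12,2)=572 f(12,4)=429 f(12,6)=208 f(12,8)=65 f(12,10)=12 f(12,12)=1
Σ_s f(12,s) = 1716
P = 1716/4096 = 429/1024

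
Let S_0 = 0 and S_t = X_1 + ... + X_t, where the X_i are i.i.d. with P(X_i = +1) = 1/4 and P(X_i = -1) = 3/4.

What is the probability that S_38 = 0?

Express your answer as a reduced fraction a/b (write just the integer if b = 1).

To be at 0 after 38 steps: need exactly 19 steps of +1 and 19 of -1.
Number of such sequences: C(38,19) = 35345263800
Each has probability (1/4)^19 · (3/4)^19 = 1162261467/75557863725914323419136
P = 35345263800 · 1162261467/75557863725914323419136 = 5135054769461249325/9444732965739290427392

Answer: 5135054769461249325/9444732965739290427392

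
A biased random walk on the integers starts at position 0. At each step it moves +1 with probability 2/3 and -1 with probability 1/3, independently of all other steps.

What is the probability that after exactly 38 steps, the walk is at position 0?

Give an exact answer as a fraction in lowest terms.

To be at 0 after 38 steps: need exactly 19 steps of +1 and 19 of -1.
Number of such sequences: C(38,19) = 35345263800
Each has probability (2/3)^19 · (1/3)^19 = 524288/1350851717672992089
P = 35345263800 · 524288/1350851717672992089 = 6177032555724800/450283905890997363

Answer: 6177032555724800/450283905890997363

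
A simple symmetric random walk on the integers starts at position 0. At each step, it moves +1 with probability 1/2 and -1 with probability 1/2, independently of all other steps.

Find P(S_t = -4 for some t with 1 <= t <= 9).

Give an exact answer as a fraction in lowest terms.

Answer: 23/128

Derivation:
Count via complement. Let g(t,s) = #length-t paths at position s with S_1..S_t all ≠ -4.
g(t,s) = g(t-1,s-1) + g(t-1,s+1) for s ≠ -4; g(t,-4) = 0.
t=0: g(0,0)=1
t=1: g(1,-1)=1 g(1,1)=1
t=2: g(2,-2)=1 g(2,0)=2 g(2,2)=1
t=3: g(3,-3)=1 g(3,-1)=3 g(3,1)=3 g(3,3)=1
t=4: g(4,-2)=4 g(4,0)=6 g(4,2)=4 g(4,4)=1
t=5: g(5,-3)=4 g(5,-1)=10 g(5,1)=10 g(5,3)=5 g(5,5)=1
t=6: g(6,-2)=14 g(6,0)=20 g(6,2)=15 g(6,4)=6 g(6,6)=1
t=7: g(7,-3)=14 g(7,-1)=34 g(7,1)=35 g(7,3)=21 g(7,5)=7 g(7,7)=1
t=8: g(8,-2)=48 g(8,0)=69 g(8,2)=56 g(8,4)=28 g(8,6)=8 g(8,8)=1
t=9: g(9,-3)=48 g(9,-1)=117 g(9,1)=125 g(9,3)=84 g(9,5)=36 g(9,7)=9 g(9,9)=1
Paths never hitting -4: Σ_s g(9,s) = 420
Paths hitting -4: 2^9 - 420 = 92
P = 92/512 = 23/128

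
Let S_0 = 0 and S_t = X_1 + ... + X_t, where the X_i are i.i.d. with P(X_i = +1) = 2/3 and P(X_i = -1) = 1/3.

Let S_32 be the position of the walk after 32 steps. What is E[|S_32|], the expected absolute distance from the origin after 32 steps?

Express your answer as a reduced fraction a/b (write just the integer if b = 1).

S_32 takes values m ≡ 0 (mod 2) with |m| ≤ 32; P(S_32=m) = C(32,(32+m)/2) · (2/3)^((32+m)/2) · (1/3)^((32-m)/2).
Distribution: P(S=-32)=1/1853020188851841, P(S=-30)=64/1853020188851841, P(S=-28)=1984/1853020188851841, P(S=-26)=39680/1853020188851841, P(S=-24)=575360/1853020188851841, P(S=-22)=6444032/1853020188851841, P(S=-20)=6444032/205891132094649, P(S=-18)=47869952/205891132094649, P(S=-16)=299187200/205891132094649, P(S=-14)=4786995200/617673396283947, P(S=-12)=22020177920/617673396283947, P(S=-10)=88080711680/617673396283947, P(S=-8)=308282490880/617673396283947, P(S=-6)=948561510400/617673396283947, P(S=-4)=2574666956800/617673396283947, P(S=-2)=2059733565440/205891132094649, P(S=0)=4376933826560/205891132094649, P(S=2)=8238934261760/205891132094649, P(S=4)=41194671308800/617673396283947, P(S=6)=60707936665600/617673396283947, P(S=8)=78920317665280/617673396283947, P(S=10)=90194648760320/617673396283947, P(S=12)=90194648760320/617673396283947, P(S=14)=78430129356800/617673396283947, P(S=16)=19607532339200/205891132094649, P(S=18)=12548820697088/205891132094649, P(S=20)=6757057298432/205891132094649, P(S=22)=27028229193728/1853020188851841, P(S=24)=9652938997760/1853020188851841, P(S=26)=2662879723520/1853020188851841, P(S=28)=532575944704/1853020188851841, P(S=30)=68719476736/1853020188851841, P(S=32)=4294967296/1853020188851841
E[|S_32|] = Σ_m |m|·P(S_32=m) = 2217534842490272/205891132094649

Answer: 2217534842490272/205891132094649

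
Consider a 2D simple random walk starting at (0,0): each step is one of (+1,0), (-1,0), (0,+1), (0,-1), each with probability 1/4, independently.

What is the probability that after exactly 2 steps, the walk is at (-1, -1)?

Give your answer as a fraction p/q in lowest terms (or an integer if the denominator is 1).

Answer: 1/8

Derivation:
Let h be the number of horizontal steps (so 2-h are vertical). To end at (-1,-1) need (h-1)/2 right-steps and ((2-h)-1)/2 up-steps.
Sum over h with 1 ≤ h ≤ 1, h ≡ 1 (mod 2), 2-h ≡ 1 (mod 2):
h=1: C(2,1)·C(1,0)·C(1,0) = 2·1·1 = 2
Total favorable: 2
Total paths: 4^2 = 16
P = 2/16 = 1/8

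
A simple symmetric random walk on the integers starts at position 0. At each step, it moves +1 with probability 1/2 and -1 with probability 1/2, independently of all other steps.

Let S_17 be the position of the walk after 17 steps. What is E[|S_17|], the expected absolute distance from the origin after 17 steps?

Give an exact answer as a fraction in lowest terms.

S_17 takes values m ≡ 1 (mod 2) with |m| ≤ 17; P(S_17=m) = C(17,(17+m)/2)/2^17.
Total paths: 2^17 = 131072
Distribution: P(S=-17)=1/131072, P(S=-15)=17/131072, P(S=-13)=136/131072, P(S=-11)=680/131072, P(S=-9)=2380/131072, P(S=-7)=6188/131072, P(S=-5)=12376/131072, P(S=-3)=19448/131072, P(S=-1)=24310/131072, P(S=1)=24310/131072, P(S=3)=19448/131072, P(S=5)=12376/131072, P(S=7)=6188/131072, P(S=9)=2380/131072, P(S=11)=680/131072, P(S=13)=136/131072, P(S=15)=17/131072, P(S=17)=1/131072
E[|S_17|] = Σ_m |m|·P(S_17=m) = 437580/131072 = 109395/32768

Answer: 109395/32768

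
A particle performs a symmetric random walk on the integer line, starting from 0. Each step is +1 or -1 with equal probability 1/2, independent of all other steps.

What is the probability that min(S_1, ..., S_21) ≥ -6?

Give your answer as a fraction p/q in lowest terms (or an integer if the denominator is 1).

Answer: 227069/262144

Derivation:
Let f(t,s) = #length-t paths at position s with S_1..S_t all ≥ -6.
f(t,s) = f(t-1,s-1) + f(t-1,s+1) for s ≥ -6; f(t,s) = 0 for s < -6.
t=0: f(0,0)=1
t=1: f(1,-1)=1 f(1,1)=1
t=2: f(2,-2)=1 f(2,0)=2 f(2,2)=1
t=3: f(3,-3)=1 f(3,-1)=3 f(3,1)=3 f(3,3)=1
t=4: f(4,-4)=1 f(4,-2)=4 f(4,0)=6 f(4,2)=4 f(4,4)=1
t=5: f(5,-5)=1 f(5,-3)=5 f(5,-1)=10 f(5,1)=10 f(5,3)=5 f(5,5)=1
t=6: f(6,-6)=1 f(6,-4)=6 f(6,-2)=15 f(6,0)=20 f(6,2)=15 f(6,4)=6 f(6,6)=1
t=7: f(7,-5)=7 f(7,-3)=21 f(7,-1)=35 f(7,1)=35 f(7,3)=21 f(7,5)=7 f(7,7)=1
t=8: f(8,-6)=7 f(8,-4)=28 f(8,-2)=56 f(8,0)=70 f(8,2)=56 f(8,4)=28 f(8,6)=8 f(8,8)=1
t=9: f(9,-5)=35 f(9,-3)=84 f(9,-1)=126 f(9,1)=126 f(9,3)=84 f(9,5)=36 f(9,7)=9 f(9,9)=1
t=10: f(10,-6)=35 f(10,-4)=119 f(10,-2)=210 f(10,0)=252 f(10,2)=210 f(10,4)=120 f(10,6)=45 f(10,8)=10 f(10,10)=1
t=11: f(11,-5)=154 f(11,-3)=329 f(11,-1)=462 f(11,1)=462 f(11,3)=330 f(11,5)=165 f(11,7)=55 f(11,9)=11 f(11,11)=1
t=12: f(12,-6)=154 f(12,-4)=483 f(12,-2)=791 f(12,0)=924 f(12,2)=792 f(12,4)=495 f(12,6)=220 f(12,8)=66 f(12,10)=12 f(12,12)=1
t=13: f(13,-5)=637 f(13,-3)=1274 f(13,-1)=1715 f(13,1)=1716 f(13,3)=1287 f(13,5)=715 f(13,7)=286 f(13,9)=78 f(13,11)=13 f(13,13)=1
t=14: f(14,-6)=637 f(14,-4)=1911 f(14,-2)=2989 f(14,0)=3431 f(14,2)=3003 f(14,4)=2002 f(14,6)=1001 f(14,8)=364 f(14,10)=91 f(14,12)=14 f(14,14)=1
t=15: f(15,-5)=2548 f(15,-3)=4900 f(15,-1)=6420 f(15,1)=6434 f(15,3)=5005 f(15,5)=3003 f(15,7)=1365 f(15,9)=455 f(15,11)=105 f(15,13)=15 f(15,15)=1
t=16: f(16,-6)=2548 f(16,-4)=7448 f(16,-2)=11320 f(16,0)=12854 f(16,2)=11439 f(16,4)=8008 f(16,6)=4368 f(16,8)=1820 f(16,10)=560 f(16,12)=120 f(16,14)=16 f(16,16)=1
t=17: f(17,-5)=9996 f(17,-3)=18768 f(17,-1)=24174 f(17,1)=24293 f(17,3)=19447 f(17,5)=12376 f(17,7)=6188 f(17,9)=2380 f(17,11)=680 f(17,13)=136 f(17,15)=17 f(17,17)=1
t=18: f(18,-6)=9996 f(18,-4)=28764 f(18,-2)=42942 f(18,0)=48467 f(18,2)=43740 f(18,4)=31823 f(18,6)=18564 f(18,8)=8568 f(18,10)=3060 f(18,12)=816 f(18,14)=153 f(18,16)=18 f(18,18)=1
t=19: f(19,-5)=38760 f(19,-3)=71706 f(19,-1)=91409 f(19,1)=92207 f(19,3)=75563 f(19,5)=50387 f(19,7)=27132 f(19,9)=11628 f(19,11)=3876 f(19,13)=969 f(19,15)=171 f(19,17)=19 f(19,19)=1
t=20: f(20,-6)=38760 f(20,-4)=110466 f(20,-2)=163115 f(20,0)=183616 f(20,2)=167770 f(20,4)=125950 f(20,6)=77519 f(20,8)=38760 f(20,10)=15504 f(20,12)=4845 f(20,14)=1140 f(20,16)=190 f(20,18)=20 f(20,20)=1
t=21: f(21,-5)=149226 f(21,-3)=273581 f(21,-1)=346731 f(21,1)=351386 f(21,3)=293720 f(21,5)=203469 f(21,7)=116279 f(21,9)=54264 f(21,11)=20349 f(21,13)=5985 f(21,15)=1330 f(21,17)=210 f(21,19)=21 f(21,21)=1
Σ_s f(21,s) = 1816552
P = 1816552/2097152 = 227069/262144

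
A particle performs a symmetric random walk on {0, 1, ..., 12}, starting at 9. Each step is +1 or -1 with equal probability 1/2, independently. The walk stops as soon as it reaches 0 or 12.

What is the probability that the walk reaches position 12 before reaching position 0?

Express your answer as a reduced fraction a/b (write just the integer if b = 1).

Answer: 3/4

Derivation:
Symmetric walk (p = 1/2): the harmonic-function argument gives P(hit 12 before 0 | start at 9) = a/N.
P = 9/12 = 3/4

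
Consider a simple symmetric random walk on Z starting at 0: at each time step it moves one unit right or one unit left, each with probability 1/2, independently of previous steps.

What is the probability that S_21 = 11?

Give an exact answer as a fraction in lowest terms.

To reach position 11 after 21 steps: need 16 steps of +1 and 5 of -1.
Favorable paths: C(21,16) = 20349
Total paths: 2^21 = 2097152
P = 20349/2097152 = 20349/2097152

Answer: 20349/2097152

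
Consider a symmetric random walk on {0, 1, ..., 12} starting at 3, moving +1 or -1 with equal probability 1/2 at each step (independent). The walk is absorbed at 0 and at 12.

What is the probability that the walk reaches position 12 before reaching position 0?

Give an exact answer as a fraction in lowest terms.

Answer: 1/4

Derivation:
Symmetric walk (p = 1/2): the harmonic-function argument gives P(hit 12 before 0 | start at 3) = a/N.
P = 3/12 = 1/4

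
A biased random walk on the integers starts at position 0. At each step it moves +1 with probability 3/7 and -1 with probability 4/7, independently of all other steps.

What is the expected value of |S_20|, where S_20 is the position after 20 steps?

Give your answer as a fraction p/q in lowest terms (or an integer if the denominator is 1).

Answer: 336866838289900340/79792266297612001

Derivation:
S_20 takes values m ≡ 0 (mod 2) with |m| ≤ 20; P(S_20=m) = C(20,(20+m)/2) · (3/7)^((20+m)/2) · (4/7)^((20-m)/2).
Distribution: P(S=-20)=1099511627776/79792266297612001, P(S=-18)=16492674416640/79792266297612001, P(S=-16)=117510305218560/79792266297612001, P(S=-14)=528796373483520/79792266297612001, P(S=-12)=1685538440478720/79792266297612001, P(S=-10)=4045292257148928/79792266297612001, P(S=-8)=7584922982154240/79792266297612001, P(S=-6)=11377384473231360/79792266297612001, P(S=-4)=13866187326750720/79792266297612001, P(S=-2)=13866187326750720/79792266297612001, P(S=0)=11439604544569344/79792266297612001, P(S=2)=7799730371297280/79792266297612001, P(S=4)=4387348333854720/79792266297612001, P(S=6)=2024930000240640/79792266297612001, P(S=8)=759348750090240/79792266297612001, P(S=10)=227804625027072/79792266297612001, P(S=12)=53391708990720/79792266297612001, P(S=14)=9422066292480/79792266297612001, P(S=16)=1177758286560/79792266297612001, P(S=18)=92980917360/79792266297612001, P(S=20)=3486784401/79792266297612001
E[|S_20|] = Σ_m |m|·P(S_20=m) = 336866838289900340/79792266297612001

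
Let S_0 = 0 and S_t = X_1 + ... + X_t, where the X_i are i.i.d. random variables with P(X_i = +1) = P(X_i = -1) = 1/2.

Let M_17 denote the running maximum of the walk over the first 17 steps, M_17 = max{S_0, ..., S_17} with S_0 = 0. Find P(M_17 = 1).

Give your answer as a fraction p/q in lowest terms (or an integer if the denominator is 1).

Answer: 12155/65536

Derivation:
Let M_17 = max(S_0,...,S_17). Use the reflection principle: for j ≥ 1, #{paths with M_17 ≥ j} = #{S_17 ≥ j} + #{S_17 ≥ j+1}.
By reflection, #{M_17 ≥ 1} = #{S_17 ≥ 1} + #{S_17 ≥ 2} = 65536 + 41226 = 106762.
#{M_17 ≥ 2} = #{S_17 ≥ 2} + #{S_17 ≥ 3} = 41226 + 41226 = 82452.
#{M_17 = 1} = 106762 - 82452 = 24310.
P(M_17 = 1) = 24310/131072 = 12155/65536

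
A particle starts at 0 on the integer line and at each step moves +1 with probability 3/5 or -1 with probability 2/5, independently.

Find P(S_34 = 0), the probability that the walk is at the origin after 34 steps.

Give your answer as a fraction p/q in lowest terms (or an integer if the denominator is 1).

To be at 0 after 34 steps: need exactly 17 steps of +1 and 17 of -1.
Number of such sequences: C(34,17) = 2333606220
Each has probability (3/5)^17 · (2/5)^17 = 16926659444736/582076609134674072265625
P = 2333606220 · 16926659444736/582076609134674072265625 = 7900031552811535171584/116415321826934814453125

Answer: 7900031552811535171584/116415321826934814453125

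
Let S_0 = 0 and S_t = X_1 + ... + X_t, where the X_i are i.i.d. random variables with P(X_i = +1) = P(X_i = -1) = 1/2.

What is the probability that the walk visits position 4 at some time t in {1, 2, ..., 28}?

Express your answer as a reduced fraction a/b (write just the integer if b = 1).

Count via complement. Let g(t,s) = #length-t paths at position s with S_1..S_t all ≠ 4.
g(t,s) = g(t-1,s-1) + g(t-1,s+1) for s ≠ 4; g(t,4) = 0.
t=0: g(0,0)=1
t=1: g(1,-1)=1 g(1,1)=1
t=2: g(2,-2)=1 g(2,0)=2 g(2,2)=1
t=3: g(3,-3)=1 g(3,-1)=3 g(3,1)=3 g(3,3)=1
t=4: g(4,-4)=1 g(4,-2)=4 g(4,0)=6 g(4,2)=4
t=5: g(5,-5)=1 g(5,-3)=5 g(5,-1)=10 g(5,1)=10 g(5,3)=4
t=6: g(6,-6)=1 g(6,-4)=6 g(6,-2)=15 g(6,0)=20 g(6,2)=14
t=7: g(7,-7)=1 g(7,-5)=7 g(7,-3)=21 g(7,-1)=35 g(7,1)=34 g(7,3)=14
t=8: g(8,-8)=1 g(8,-6)=8 g(8,-4)=28 g(8,-2)=56 g(8,0)=69 g(8,2)=48
t=9: g(9,-9)=1 g(9,-7)=9 g(9,-5)=36 g(9,-3)=84 g(9,-1)=125 g(9,1)=117 g(9,3)=48
t=10: g(10,-10)=1 g(10,-8)=10 g(10,-6)=45 g(10,-4)=120 g(10,-2)=209 g(10,0)=242 g(10,2)=165
t=11: g(11,-11)=1 g(11,-9)=11 g(11,-7)=55 g(11,-5)=165 g(11,-3)=329 g(11,-1)=451 g(11,1)=407 g(11,3)=165
t=12: g(12,-12)=1 g(12,-10)=12 g(12,-8)=66 g(12,-6)=220 g(12,-4)=494 g(12,-2)=780 g(12,0)=858 g(12,2)=572
t=13: g(13,-13)=1 g(13,-11)=13 g(13,-9)=78 g(13,-7)=286 g(13,-5)=714 g(13,-3)=1274 g(13,-1)=1638 g(13,1)=1430 g(13,3)=572
t=14: g(14,-14)=1 g(14,-12)=14 g(14,-10)=91 g(14,-8)=364 g(14,-6)=1000 g(14,-4)=1988 g(14,-2)=2912 g(14,0)=3068 g(14,2)=2002
t=15: g(15,-15)=1 g(15,-13)=15 g(15,-11)=105 g(15,-9)=455 g(15,-7)=1364 g(15,-5)=2988 g(15,-3)=4900 g(15,-1)=5980 g(15,1)=5070 g(15,3)=2002
t=16: g(16,-16)=1 g(16,-14)=16 g(16,-12)=120 g(16,-10)=560 g(16,-8)=1819 g(16,-6)=4352 g(16,-4)=7888 g(16,-2)=10880 g(16,0)=11050 g(16,2)=7072
t=17: g(17,-17)=1 g(17,-15)=17 g(17,-13)=136 g(17,-11)=680 g(17,-9)=2379 g(17,-7)=6171 g(17,-5)=12240 g(17,-3)=18768 g(17,-1)=21930 g(17,1)=18122 g(17,3)=7072
t=18: g(18,-18)=1 g(18,-16)=18 g(18,-14)=153 g(18,-12)=816 g(18,-10)=3059 g(18,-8)=8550 g(18,-6)=18411 g(18,-4)=31008 g(18,-2)=40698 g(18,0)=40052 g(18,2)=25194
t=19: g(19,-19)=1 g(19,-17)=19 g(19,-15)=171 g(19,-13)=969 g(19,-11)=3875 g(19,-9)=11609 g(19,-7)=26961 g(19,-5)=49419 g(19,-3)=71706 g(19,-1)=80750 g(19,1)=65246 g(19,3)=25194
t=20: g(20,-20)=1 g(20,-18)=20 g(20,-16)=190 g(20,-14)=1140 g(20,-12)=4844 g(20,-10)=15484 g(20,-8)=38570 g(20,-6)=76380 g(20,-4)=121125 g(20,-2)=152456 g(20,0)=145996 g(20,2)=90440
t=21: g(21,-21)=1 g(21,-19)=21 g(21,-17)=210 g(21,-15)=1330 g(21,-13)=5984 g(21,-11)=20328 g(21,-9)=54054 g(21,-7)=114950 g(21,-5)=197505 g(21,-3)=273581 g(21,-1)=298452 g(21,1)=236436 g(21,3)=90440
t=22: g(22,-22)=1 g(22,-20)=22 g(22,-18)=231 g(22,-16)=1540 g(22,-14)=7314 g(22,-12)=26312 g(22,-10)=74382 g(22,-8)=169004 g(22,-6)=312455 g(22,-4)=471086 g(22,-2)=572033 g(22,0)=534888 g(22,2)=326876
t=23: g(23,-23)=1 g(23,-21)=23 g(23,-19)=253 g(23,-17)=1771 g(23,-15)=8854 g(23,-13)=33626 g(23,-11)=100694 g(23,-9)=243386 g(23,-7)=481459 g(23,-5)=783541 g(23,-3)=1043119 g(23,-1)=1106921 g(23,1)=861764 g(23,3)=326876
t=24: g(24,-24)=1 g(24,-22)=24 g(24,-20)=276 g(24,-18)=2024 g(24,-16)=10625 g(24,-14)=42480 g(24,-12)=134320 g(24,-10)=344080 g(24,-8)=724845 g(24,-6)=1265000 g(24,-4)=1826660 g(24,-2)=2150040 g(24,0)=1968685 g(24,2)=1188640
t=25: g(25,-25)=1 g(25,-23)=25 g(25,-21)=300 g(25,-19)=2300 g(25,-17)=12649 g(25,-15)=53105 g(25,-13)=176800 g(25,-11)=478400 g(25,-9)=1068925 g(25,-7)=1989845 g(25,-5)=3091660 g(25,-3)=3976700 g(25,-1)=4118725 g(25,1)=3157325 g(25,3)=1188640
t=26: g(26,-26)=1 g(26,-24)=26 g(26,-22)=325 g(26,-20)=2600 g(26,-18)=14949 g(26,-16)=65754 g(26,-14)=229905 g(26,-12)=655200 g(26,-10)=1547325 g(26,-8)=3058770 g(26,-6)=5081505 g(26,-4)=7068360 g(26,-2)=8095425 g(26,0)=7276050 g(26,2)=4345965
t=27: g(27,-27)=1 g(27,-25)=27 g(27,-23)=351 g(27,-21)=2925 g(27,-19)=17549 g(27,-17)=80703 g(27,-15)=295659 g(27,-13)=885105 g(27,-11)=2202525 g(27,-9)=4606095 g(27,-7)=8140275 g(27,-5)=12149865 g(27,-3)=15163785 g(27,-1)=15371475 g(27,1)=11622015 g(27,3)=4345965
t=28: g(28,-28)=1 g(28,-26)=28 g(28,-24)=378 g(28,-22)=3276 g(28,-20)=20474 g(28,-18)=98252 g(28,-16)=376362 g(28,-14)=1180764 g(28,-12)=3087630 g(28,-10)=6808620 g(28,-8)=12746370 g(28,-6)=20290140 g(28,-4)=27313650 g(28,-2)=30535260 g(28,0)=26993490 g(28,2)=15967980
Paths never hitting 4: Σ_s g(28,s) = 145422675
Paths hitting 4: 2^28 - 145422675 = 123012781
P = 123012781/268435456 = 123012781/268435456

Answer: 123012781/268435456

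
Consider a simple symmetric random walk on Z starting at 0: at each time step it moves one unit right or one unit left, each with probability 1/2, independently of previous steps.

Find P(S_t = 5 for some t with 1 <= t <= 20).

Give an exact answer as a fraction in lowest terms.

Count via complement. Let g(t,s) = #length-t paths at position s with S_1..S_t all ≠ 5.
g(t,s) = g(t-1,s-1) + g(t-1,s+1) for s ≠ 5; g(t,5) = 0.
t=0: g(0,0)=1
t=1: g(1,-1)=1 g(1,1)=1
t=2: g(2,-2)=1 g(2,0)=2 g(2,2)=1
t=3: g(3,-3)=1 g(3,-1)=3 g(3,1)=3 g(3,3)=1
t=4: g(4,-4)=1 g(4,-2)=4 g(4,0)=6 g(4,2)=4 g(4,4)=1
t=5: g(5,-5)=1 g(5,-3)=5 g(5,-1)=10 g(5,1)=10 g(5,3)=5
t=6: g(6,-6)=1 g(6,-4)=6 g(6,-2)=15 g(6,0)=20 g(6,2)=15 g(6,4)=5
t=7: g(7,-7)=1 g(7,-5)=7 g(7,-3)=21 g(7,-1)=35 g(7,1)=35 g(7,3)=20
t=8: g(8,-8)=1 g(8,-6)=8 g(8,-4)=28 g(8,-2)=56 g(8,0)=70 g(8,2)=55 g(8,4)=20
t=9: g(9,-9)=1 g(9,-7)=9 g(9,-5)=36 g(9,-3)=84 g(9,-1)=126 g(9,1)=125 g(9,3)=75
t=10: g(10,-10)=1 g(10,-8)=10 g(10,-6)=45 g(10,-4)=120 g(10,-2)=210 g(10,0)=251 g(10,2)=200 g(10,4)=75
t=11: g(11,-11)=1 g(11,-9)=11 g(11,-7)=55 g(11,-5)=165 g(11,-3)=330 g(11,-1)=461 g(11,1)=451 g(11,3)=275
t=12: g(12,-12)=1 g(12,-10)=12 g(12,-8)=66 g(12,-6)=220 g(12,-4)=495 g(12,-2)=791 g(12,0)=912 g(12,2)=726 g(12,4)=275
t=13: g(13,-13)=1 g(13,-11)=13 g(13,-9)=78 g(13,-7)=286 g(13,-5)=715 g(13,-3)=1286 g(13,-1)=1703 g(13,1)=1638 g(13,3)=1001
t=14: g(14,-14)=1 g(14,-12)=14 g(14,-10)=91 g(14,-8)=364 g(14,-6)=1001 g(14,-4)=2001 g(14,-2)=2989 g(14,0)=3341 g(14,2)=2639 g(14,4)=1001
t=15: g(15,-15)=1 g(15,-13)=15 g(15,-11)=105 g(15,-9)=455 g(15,-7)=1365 g(15,-5)=3002 g(15,-3)=4990 g(15,-1)=6330 g(15,1)=5980 g(15,3)=3640
t=16: g(16,-16)=1 g(16,-14)=16 g(16,-12)=120 g(16,-10)=560 g(16,-8)=1820 g(16,-6)=4367 g(16,-4)=7992 g(16,-2)=11320 g(16,0)=12310 g(16,2)=9620 g(16,4)=3640
t=17: g(17,-17)=1 g(17,-15)=17 g(17,-13)=136 g(17,-11)=680 g(17,-9)=2380 g(17,-7)=6187 g(17,-5)=12359 g(17,-3)=19312 g(17,-1)=23630 g(17,1)=21930 g(17,3)=13260
t=18: g(18,-18)=1 g(18,-16)=18 g(18,-14)=153 g(18,-12)=816 g(18,-10)=3060 g(18,-8)=8567 g(18,-6)=18546 g(18,-4)=31671 g(18,-2)=42942 g(18,0)=45560 g(18,2)=35190 g(18,4)=13260
t=19: g(19,-19)=1 g(19,-17)=19 g(19,-15)=171 g(19,-13)=969 g(19,-11)=3876 g(19,-9)=11627 g(19,-7)=27113 g(19,-5)=50217 g(19,-3)=74613 g(19,-1)=88502 g(19,1)=80750 g(19,3)=48450
t=20: g(20,-20)=1 g(20,-18)=20 g(20,-16)=190 g(20,-14)=1140 g(20,-12)=4845 g(20,-10)=15503 g(20,-8)=38740 g(20,-6)=77330 g(20,-4)=124830 g(20,-2)=163115 g(20,0)=169252 g(20,2)=129200 g(20,4)=48450
Paths never hitting 5: Σ_s g(20,s) = 772616
Paths hitting 5: 2^20 - 772616 = 275960
P = 275960/1048576 = 34495/131072

Answer: 34495/131072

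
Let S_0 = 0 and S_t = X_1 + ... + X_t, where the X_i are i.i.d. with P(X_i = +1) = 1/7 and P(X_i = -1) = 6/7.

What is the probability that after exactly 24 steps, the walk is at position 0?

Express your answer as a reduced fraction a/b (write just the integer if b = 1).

To be at 0 after 24 steps: need exactly 12 steps of +1 and 12 of -1.
Number of such sequences: C(24,12) = 2704156
Each has probability (1/7)^12 · (6/7)^12 = 2176782336/191581231380566414401
P = 2704156 · 2176782336/191581231380566414401 = 840908430655488/27368747340080916343

Answer: 840908430655488/27368747340080916343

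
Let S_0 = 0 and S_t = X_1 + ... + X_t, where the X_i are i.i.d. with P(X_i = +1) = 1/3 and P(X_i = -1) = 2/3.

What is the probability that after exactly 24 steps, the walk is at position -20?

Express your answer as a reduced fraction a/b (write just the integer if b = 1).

To reach position -20 after 24 steps: need 2 steps of +1 and 22 steps of -1.
Number of such sequences: C(24,2) = 276
Each has probability (1/3)^2 · (2/3)^22 = 4194304/282429536481
P = 276 · 4194304/282429536481 = 385875968/94143178827

Answer: 385875968/94143178827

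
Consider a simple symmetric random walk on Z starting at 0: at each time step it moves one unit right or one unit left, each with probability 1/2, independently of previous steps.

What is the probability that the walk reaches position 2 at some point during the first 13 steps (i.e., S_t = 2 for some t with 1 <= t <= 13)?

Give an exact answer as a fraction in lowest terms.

Count via complement. Let g(t,s) = #length-t paths at position s with S_1..S_t all ≠ 2.
g(t,s) = g(t-1,s-1) + g(t-1,s+1) for s ≠ 2; g(t,2) = 0.
t=0: g(0,0)=1
t=1: g(1,-1)=1 g(1,1)=1
t=2: g(2,-2)=1 g(2,0)=2
t=3: g(3,-3)=1 g(3,-1)=3 g(3,1)=2
t=4: g(4,-4)=1 g(4,-2)=4 g(4,0)=5
t=5: g(5,-5)=1 g(5,-3)=5 g(5,-1)=9 g(5,1)=5
t=6: g(6,-6)=1 g(6,-4)=6 g(6,-2)=14 g(6,0)=14
t=7: g(7,-7)=1 g(7,-5)=7 g(7,-3)=20 g(7,-1)=28 g(7,1)=14
t=8: g(8,-8)=1 g(8,-6)=8 g(8,-4)=27 g(8,-2)=48 g(8,0)=42
t=9: g(9,-9)=1 g(9,-7)=9 g(9,-5)=35 g(9,-3)=75 g(9,-1)=90 g(9,1)=42
t=10: g(10,-10)=1 g(10,-8)=10 g(10,-6)=44 g(10,-4)=110 g(10,-2)=165 g(10,0)=132
t=11: g(11,-11)=1 g(11,-9)=11 g(11,-7)=54 g(11,-5)=154 g(11,-3)=275 g(11,-1)=297 g(11,1)=132
t=12: g(12,-12)=1 g(12,-10)=12 g(12,-8)=65 g(12,-6)=208 g(12,-4)=429 g(12,-2)=572 g(12,0)=429
t=13: g(13,-13)=1 g(13,-11)=13 g(13,-9)=77 g(13,-7)=273 g(13,-5)=637 g(13,-3)=1001 g(13,-1)=1001 g(13,1)=429
Paths never hitting 2: Σ_s g(13,s) = 3432
Paths hitting 2: 2^13 - 3432 = 4760
P = 4760/8192 = 595/1024

Answer: 595/1024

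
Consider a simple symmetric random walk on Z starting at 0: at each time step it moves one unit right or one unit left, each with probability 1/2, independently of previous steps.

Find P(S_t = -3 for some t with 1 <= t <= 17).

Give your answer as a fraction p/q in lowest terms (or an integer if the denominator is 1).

Count via complement. Let g(t,s) = #length-t paths at position s with S_1..S_t all ≠ -3.
g(t,s) = g(t-1,s-1) + g(t-1,s+1) for s ≠ -3; g(t,-3) = 0.
t=0: g(0,0)=1
t=1: g(1,-1)=1 g(1,1)=1
t=2: g(2,-2)=1 g(2,0)=2 g(2,2)=1
t=3: g(3,-1)=3 g(3,1)=3 g(3,3)=1
t=4: g(4,-2)=3 g(4,0)=6 g(4,2)=4 g(4,4)=1
t=5: g(5,-1)=9 g(5,1)=10 g(5,3)=5 g(5,5)=1
t=6: g(6,-2)=9 g(6,0)=19 g(6,2)=15 g(6,4)=6 g(6,6)=1
t=7: g(7,-1)=28 g(7,1)=34 g(7,3)=21 g(7,5)=7 g(7,7)=1
t=8: g(8,-2)=28 g(8,0)=62 g(8,2)=55 g(8,4)=28 g(8,6)=8 g(8,8)=1
t=9: g(9,-1)=90 g(9,1)=117 g(9,3)=83 g(9,5)=36 g(9,7)=9 g(9,9)=1
t=10: g(10,-2)=90 g(10,0)=207 g(10,2)=200 g(10,4)=119 g(10,6)=45 g(10,8)=10 g(10,10)=1
t=11: g(11,-1)=297 g(11,1)=407 g(11,3)=319 g(11,5)=164 g(11,7)=55 g(11,9)=11 g(11,11)=1
t=12: g(12,-2)=297 g(12,0)=704 g(12,2)=726 g(12,4)=483 g(12,6)=219 g(12,8)=66 g(12,10)=12 g(12,12)=1
t=13: g(13,-1)=1001 g(13,1)=1430 g(13,3)=1209 g(13,5)=702 g(13,7)=285 g(13,9)=78 g(13,11)=13 g(13,13)=1
t=14: g(14,-2)=1001 g(14,0)=2431 g(14,2)=2639 g(14,4)=1911 g(14,6)=987 g(14,8)=363 g(14,10)=91 g(14,12)=14 g(14,14)=1
t=15: g(15,-1)=3432 g(15,1)=5070 g(15,3)=4550 g(15,5)=2898 g(15,7)=1350 g(15,9)=454 g(15,11)=105 g(15,13)=15 g(15,15)=1
t=16: g(16,-2)=3432 g(16,0)=8502 g(16,2)=9620 g(16,4)=7448 g(16,6)=4248 g(16,8)=1804 g(16,10)=559 g(16,12)=120 g(16,14)=16 g(16,16)=1
t=17: g(17,-1)=11934 g(17,1)=18122 g(17,3)=17068 g(17,5)=11696 g(17,7)=6052 g(17,9)=2363 g(17,11)=679 g(17,13)=136 g(17,15)=17 g(17,17)=1
Paths never hitting -3: Σ_s g(17,s) = 68068
Paths hitting -3: 2^17 - 68068 = 63004
P = 63004/131072 = 15751/32768

Answer: 15751/32768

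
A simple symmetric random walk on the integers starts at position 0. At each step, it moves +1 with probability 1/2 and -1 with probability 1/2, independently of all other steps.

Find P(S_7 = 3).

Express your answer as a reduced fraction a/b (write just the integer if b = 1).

To reach position 3 after 7 steps: need 5 steps of +1 and 2 of -1.
Favorable paths: C(7,5) = 21
Total paths: 2^7 = 128
P = 21/128 = 21/128

Answer: 21/128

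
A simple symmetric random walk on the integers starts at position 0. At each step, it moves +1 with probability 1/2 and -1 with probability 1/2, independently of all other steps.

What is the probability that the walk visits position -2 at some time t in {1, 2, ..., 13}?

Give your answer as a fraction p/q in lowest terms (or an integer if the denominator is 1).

Count via complement. Let g(t,s) = #length-t paths at position s with S_1..S_t all ≠ -2.
g(t,s) = g(t-1,s-1) + g(t-1,s+1) for s ≠ -2; g(t,-2) = 0.
t=0: g(0,0)=1
t=1: g(1,-1)=1 g(1,1)=1
t=2: g(2,0)=2 g(2,2)=1
t=3: g(3,-1)=2 g(3,1)=3 g(3,3)=1
t=4: g(4,0)=5 g(4,2)=4 g(4,4)=1
t=5: g(5,-1)=5 g(5,1)=9 g(5,3)=5 g(5,5)=1
t=6: g(6,0)=14 g(6,2)=14 g(6,4)=6 g(6,6)=1
t=7: g(7,-1)=14 g(7,1)=28 g(7,3)=20 g(7,5)=7 g(7,7)=1
t=8: g(8,0)=42 g(8,2)=48 g(8,4)=27 g(8,6)=8 g(8,8)=1
t=9: g(9,-1)=42 g(9,1)=90 g(9,3)=75 g(9,5)=35 g(9,7)=9 g(9,9)=1
t=10: g(10,0)=132 g(10,2)=165 g(10,4)=110 g(10,6)=44 g(10,8)=10 g(10,10)=1
t=11: g(11,-1)=132 g(11,1)=297 g(11,3)=275 g(11,5)=154 g(11,7)=54 g(11,9)=11 g(11,11)=1
t=12: g(12,0)=429 g(12,2)=572 g(12,4)=429 g(12,6)=208 g(12,8)=65 g(12,10)=12 g(12,12)=1
t=13: g(13,-1)=429 g(13,1)=1001 g(13,3)=1001 g(13,5)=637 g(13,7)=273 g(13,9)=77 g(13,11)=13 g(13,13)=1
Paths never hitting -2: Σ_s g(13,s) = 3432
Paths hitting -2: 2^13 - 3432 = 4760
P = 4760/8192 = 595/1024

Answer: 595/1024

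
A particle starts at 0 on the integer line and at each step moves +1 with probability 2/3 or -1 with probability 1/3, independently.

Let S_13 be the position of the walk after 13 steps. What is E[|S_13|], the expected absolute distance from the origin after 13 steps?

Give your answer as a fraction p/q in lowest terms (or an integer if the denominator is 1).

S_13 takes values m ≡ 1 (mod 2) with |m| ≤ 13; P(S_13=m) = C(13,(13+m)/2) · (2/3)^((13+m)/2) · (1/3)^((13-m)/2).
Distribution: P(S=-13)=1/1594323, P(S=-11)=26/1594323, P(S=-9)=104/531441, P(S=-7)=2288/1594323, P(S=-5)=11440/1594323, P(S=-3)=4576/177147, P(S=-1)=36608/531441, P(S=1)=73216/531441, P(S=3)=36608/177147, P(S=5)=366080/1594323, P(S=7)=292864/1594323, P(S=9)=53248/531441, P(S=11)=53248/1594323, P(S=13)=8192/1594323
E[|S_13|] = Σ_m |m|·P(S_13=m) = 836459/177147

Answer: 836459/177147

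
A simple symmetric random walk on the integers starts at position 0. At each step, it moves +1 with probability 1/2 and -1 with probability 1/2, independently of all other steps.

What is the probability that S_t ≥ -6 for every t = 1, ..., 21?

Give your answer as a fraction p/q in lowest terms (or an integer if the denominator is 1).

Answer: 227069/262144

Derivation:
Let f(t,s) = #length-t paths at position s with S_1..S_t all ≥ -6.
f(t,s) = f(t-1,s-1) + f(t-1,s+1) for s ≥ -6; f(t,s) = 0 for s < -6.
t=0: f(0,0)=1
t=1: f(1,-1)=1 f(1,1)=1
t=2: f(2,-2)=1 f(2,0)=2 f(2,2)=1
t=3: f(3,-3)=1 f(3,-1)=3 f(3,1)=3 f(3,3)=1
t=4: f(4,-4)=1 f(4,-2)=4 f(4,0)=6 f(4,2)=4 f(4,4)=1
t=5: f(5,-5)=1 f(5,-3)=5 f(5,-1)=10 f(5,1)=10 f(5,3)=5 f(5,5)=1
t=6: f(6,-6)=1 f(6,-4)=6 f(6,-2)=15 f(6,0)=20 f(6,2)=15 f(6,4)=6 f(6,6)=1
t=7: f(7,-5)=7 f(7,-3)=21 f(7,-1)=35 f(7,1)=35 f(7,3)=21 f(7,5)=7 f(7,7)=1
t=8: f(8,-6)=7 f(8,-4)=28 f(8,-2)=56 f(8,0)=70 f(8,2)=56 f(8,4)=28 f(8,6)=8 f(8,8)=1
t=9: f(9,-5)=35 f(9,-3)=84 f(9,-1)=126 f(9,1)=126 f(9,3)=84 f(9,5)=36 f(9,7)=9 f(9,9)=1
t=10: f(10,-6)=35 f(10,-4)=119 f(10,-2)=210 f(10,0)=252 f(10,2)=210 f(10,4)=120 f(10,6)=45 f(10,8)=10 f(10,10)=1
t=11: f(11,-5)=154 f(11,-3)=329 f(11,-1)=462 f(11,1)=462 f(11,3)=330 f(11,5)=165 f(11,7)=55 f(11,9)=11 f(11,11)=1
t=12: f(12,-6)=154 f(12,-4)=483 f(12,-2)=791 f(12,0)=924 f(12,2)=792 f(12,4)=495 f(12,6)=220 f(12,8)=66 f(12,10)=12 f(12,12)=1
t=13: f(13,-5)=637 f(13,-3)=1274 f(13,-1)=1715 f(13,1)=1716 f(13,3)=1287 f(13,5)=715 f(13,7)=286 f(13,9)=78 f(13,11)=13 f(13,13)=1
t=14: f(14,-6)=637 f(14,-4)=1911 f(14,-2)=2989 f(14,0)=3431 f(14,2)=3003 f(14,4)=2002 f(14,6)=1001 f(14,8)=364 f(14,10)=91 f(14,12)=14 f(14,14)=1
t=15: f(15,-5)=2548 f(15,-3)=4900 f(15,-1)=6420 f(15,1)=6434 f(15,3)=5005 f(15,5)=3003 f(15,7)=1365 f(15,9)=455 f(15,11)=105 f(15,13)=15 f(15,15)=1
t=16: f(16,-6)=2548 f(16,-4)=7448 f(16,-2)=11320 f(16,0)=12854 f(16,2)=11439 f(16,4)=8008 f(16,6)=4368 f(16,8)=1820 f(16,10)=560 f(16,12)=120 f(16,14)=16 f(16,16)=1
t=17: f(17,-5)=9996 f(17,-3)=18768 f(17,-1)=24174 f(17,1)=24293 f(17,3)=19447 f(17,5)=12376 f(17,7)=6188 f(17,9)=2380 f(17,11)=680 f(17,13)=136 f(17,15)=17 f(17,17)=1
t=18: f(18,-6)=9996 f(18,-4)=28764 f(18,-2)=42942 f(18,0)=48467 f(18,2)=43740 f(18,4)=31823 f(18,6)=18564 f(18,8)=8568 f(18,10)=3060 f(18,12)=816 f(18,14)=153 f(18,16)=18 f(18,18)=1
t=19: f(19,-5)=38760 f(19,-3)=71706 f(19,-1)=91409 f(19,1)=92207 f(19,3)=75563 f(19,5)=50387 f(19,7)=27132 f(19,9)=11628 f(19,11)=3876 f(19,13)=969 f(19,15)=171 f(19,17)=19 f(19,19)=1
t=20: f(20,-6)=38760 f(20,-4)=110466 f(20,-2)=163115 f(20,0)=183616 f(20,2)=167770 f(20,4)=125950 f(20,6)=77519 f(20,8)=38760 f(20,10)=15504 f(20,12)=4845 f(20,14)=1140 f(20,16)=190 f(20,18)=20 f(20,20)=1
t=21: f(21,-5)=149226 f(21,-3)=273581 f(21,-1)=346731 f(21,1)=351386 f(21,3)=293720 f(21,5)=203469 f(21,7)=116279 f(21,9)=54264 f(21,11)=20349 f(21,13)=5985 f(21,15)=1330 f(21,17)=210 f(21,19)=21 f(21,21)=1
Σ_s f(21,s) = 1816552
P = 1816552/2097152 = 227069/262144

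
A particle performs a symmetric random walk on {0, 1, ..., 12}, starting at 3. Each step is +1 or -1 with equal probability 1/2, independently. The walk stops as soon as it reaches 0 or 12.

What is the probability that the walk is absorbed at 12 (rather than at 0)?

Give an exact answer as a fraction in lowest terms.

Symmetric walk (p = 1/2): the harmonic-function argument gives P(hit 12 before 0 | start at 3) = a/N.
P = 3/12 = 1/4

Answer: 1/4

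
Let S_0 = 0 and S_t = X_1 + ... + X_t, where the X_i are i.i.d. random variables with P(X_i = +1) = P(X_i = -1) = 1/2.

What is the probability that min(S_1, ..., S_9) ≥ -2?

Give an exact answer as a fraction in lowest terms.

Let f(t,s) = #length-t paths at position s with S_1..S_t all ≥ -2.
f(t,s) = f(t-1,s-1) + f(t-1,s+1) for s ≥ -2; f(t,s) = 0 for s < -2.
t=0: f(0,0)=1
t=1: f(1,-1)=1 f(1,1)=1
t=2: f(2,-2)=1 f(2,0)=2 f(2,2)=1
t=3: f(3,-1)=3 f(3,1)=3 f(3,3)=1
t=4: f(4,-2)=3 f(4,0)=6 f(4,2)=4 f(4,4)=1
t=5: f(5,-1)=9 f(5,1)=10 f(5,3)=5 f(5,5)=1
t=6: f(6,-2)=9 f(6,0)=19 f(6,2)=15 f(6,4)=6 f(6,6)=1
t=7: f(7,-1)=28 f(7,1)=34 f(7,3)=21 f(7,5)=7 f(7,7)=1
t=8: f(8,-2)=28 f(8,0)=62 f(8,2)=55 f(8,4)=28 f(8,6)=8 f(8,8)=1
t=9: f(9,-1)=90 f(9,1)=117 f(9,3)=83 f(9,5)=36 f(9,7)=9 f(9,9)=1
Σ_s f(9,s) = 336
P = 336/512 = 21/32

Answer: 21/32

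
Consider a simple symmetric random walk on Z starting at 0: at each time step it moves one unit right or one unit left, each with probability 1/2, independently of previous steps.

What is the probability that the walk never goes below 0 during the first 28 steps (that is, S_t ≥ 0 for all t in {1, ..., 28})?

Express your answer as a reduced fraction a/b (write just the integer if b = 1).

Answer: 5014575/33554432

Derivation:
Let f(t,s) = #length-t paths at position s with S_1..S_t all ≥ 0.
f(t,s) = f(t-1,s-1) + f(t-1,s+1) for s ≥ 0; f(t,s) = 0 for s < 0.
t=0: f(0,0)=1
t=1: f(1,1)=1
t=2: f(2,0)=1 f(2,2)=1
t=3: f(3,1)=2 f(3,3)=1
t=4: f(4,0)=2 f(4,2)=3 f(4,4)=1
t=5: f(5,1)=5 f(5,3)=4 f(5,5)=1
t=6: f(6,0)=5 f(6,2)=9 f(6,4)=5 f(6,6)=1
t=7: f(7,1)=14 f(7,3)=14 f(7,5)=6 f(7,7)=1
t=8: f(8,0)=14 f(8,2)=28 f(8,4)=20 f(8,6)=7 f(8,8)=1
t=9: f(9,1)=42 f(9,3)=48 f(9,5)=27 f(9,7)=8 f(9,9)=1
t=10: f(10,0)=42 f(10,2)=90 f(10,4)=75 f(10,6)=35 f(10,8)=9 f(10,10)=1
t=11: f(11,1)=132 f(11,3)=165 f(11,5)=110 f(11,7)=44 f(11,9)=10 f(11,11)=1
t=12: f(12,0)=132 f(12,2)=297 f(12,4)=275 f(12,6)=154 f(12,8)=54 f(12,10)=11 f(12,12)=1
t=13: f(13,1)=429 f(13,3)=572 f(13,5)=429 f(13,7)=208 f(13,9)=65 f(13,11)=12 f(13,13)=1
t=14: f(14,0)=429 f(14,2)=1001 f(14,4)=1001 f(14,6)=637 f(14,8)=273 f(14,10)=77 f(14,12)=13 f(14,14)=1
t=15: f(15,1)=1430 f(15,3)=2002 f(15,5)=1638 f(15,7)=910 f(15,9)=350 f(15,11)=90 f(15,13)=14 f(15,15)=1
t=16: f(16,0)=1430 f(16,2)=3432 f(16,4)=3640 f(16,6)=2548 f(16,8)=1260 f(16,10)=440 f(16,12)=104 f(16,14)=15 f(16,16)=1
t=17: f(17,1)=4862 f(17,3)=7072 f(17,5)=6188 f(17,7)=3808 f(17,9)=1700 f(17,11)=544 f(17,13)=119 f(17,15)=16 f(17,17)=1
t=18: f(18,0)=4862 f(18,2)=11934 f(18,4)=13260 f(18,6)=9996 f(18,8)=5508 f(18,10)=2244 f(18,12)=663 f(18,14)=135 f(18,16)=17 f(18,18)=1
t=19: f(19,1)=16796 f(19,3)=25194 f(19,5)=23256 f(19,7)=15504 f(19,9)=7752 f(19,11)=2907 f(19,13)=798 f(19,15)=152 f(19,17)=18 f(19,19)=1
t=20: f(20,0)=16796 f(20,2)=41990 f(20,4)=48450 f(20,6)=38760 f(20,8)=23256 f(20,10)=10659 f(20,12)=3705 f(20,14)=950 f(20,16)=170 f(20,18)=19 f(20,20)=1
t=21: f(21,1)=58786 f(21,3)=90440 f(21,5)=87210 f(21,7)=62016 f(21,9)=33915 f(21,11)=14364 f(21,13)=4655 f(21,15)=1120 f(21,17)=189 f(21,19)=20 f(21,21)=1
t=22: f(22,0)=58786 f(22,2)=149226 f(22,4)=177650 f(22,6)=149226 f(22,8)=95931 f(22,10)=48279 f(22,12)=19019 f(22,14)=5775 f(22,16)=1309 f(22,18)=209 f(22,20)=21 f(22,22)=1
t=23: f(23,1)=208012 f(23,3)=326876 f(23,5)=326876 f(23,7)=245157 f(23,9)=144210 f(23,11)=67298 f(23,13)=24794 f(23,15)=7084 f(23,17)=1518 f(23,19)=230 f(23,21)=22 f(23,23)=1
t=24: f(24,0)=208012 f(24,2)=534888 f(24,4)=653752 f(24,6)=572033 f(24,8)=389367 f(24,10)=211508 f(24,12)=92092 f(24,14)=31878 f(24,16)=8602 f(24,18)=1748 f(24,20)=252 f(24,22)=23 f(24,24)=1
t=25: f(25,1)=742900 f(25,3)=1188640 f(25,5)=1225785 f(25,7)=961400 f(25,9)=600875 f(25,11)=303600 f(25,13)=123970 f(25,15)=40480 f(25,17)=10350 f(25,19)=2000 f(25,21)=275 f(25,23)=24 f(25,25)=1
t=26: f(26,0)=742900 f(26,2)=1931540 f(26,4)=2414425 f(26,6)=2187185 f(26,8)=1562275 f(26,10)=904475 f(26,12)=427570 f(26,14)=164450 f(26,16)=50830 f(26,18)=12350 f(26,20)=2275 f(26,22)=299 f(26,24)=25 f(26,26)=1
t=27: f(27,1)=2674440 f(27,3)=4345965 f(27,5)=4601610 f(27,7)=3749460 f(27,9)=2466750 f(27,11)=1332045 f(27,13)=592020 f(27,15)=215280 f(27,17)=63180 f(27,19)=14625 f(27,21)=2574 f(27,23)=324 f(27,25)=26 f(27,27)=1
t=28: f(28,0)=2674440 f(28,2)=7020405 f(28,4)=8947575 f(28,6)=8351070 f(28,8)=6216210 f(28,10)=3798795 f(28,12)=1924065 f(28,14)=807300 f(28,16)=278460 f(28,18)=77805 f(28,20)=17199 f(28,22)=2898 f(28,24)=350 f(28,26)=27 f(28,28)=1
Σ_s f(28,s) = 40116600
P = 40116600/268435456 = 5014575/33554432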